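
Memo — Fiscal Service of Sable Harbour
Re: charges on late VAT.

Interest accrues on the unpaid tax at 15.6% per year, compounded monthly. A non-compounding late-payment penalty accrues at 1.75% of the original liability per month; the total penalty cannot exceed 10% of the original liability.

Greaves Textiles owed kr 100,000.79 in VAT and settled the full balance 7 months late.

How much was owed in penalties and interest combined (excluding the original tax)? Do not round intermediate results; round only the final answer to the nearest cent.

kr 19,462.84

Penalty (uncapped): 7 × 1.75% × kr 100,000.79 = kr 12,250.10…; cap = 10% × kr 100,000.79 = kr 10,000.08… → penalty = kr 10,000.08…
Interest (15.6%/yr ÷ 12 = 1.3%/month): kr 100,000.79 × ((1 + 0.013)^7 − 1) = kr 9,462.7650…
Penalties + interest = kr 10,000.0790 + kr 9,462.7650… = kr 19,462.84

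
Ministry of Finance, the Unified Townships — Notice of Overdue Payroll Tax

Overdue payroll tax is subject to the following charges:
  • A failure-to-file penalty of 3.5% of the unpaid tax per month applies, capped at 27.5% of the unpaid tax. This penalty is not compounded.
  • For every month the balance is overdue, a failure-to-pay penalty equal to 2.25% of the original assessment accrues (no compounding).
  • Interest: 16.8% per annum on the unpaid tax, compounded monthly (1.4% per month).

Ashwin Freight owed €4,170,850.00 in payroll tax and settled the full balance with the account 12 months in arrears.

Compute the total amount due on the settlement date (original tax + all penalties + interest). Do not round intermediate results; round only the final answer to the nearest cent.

Failure-to-file: 12 × 3.5% × €4,170,850.00 = €1,751,757.00, capped at 27.5% × €4,170,850.00 = €1,146,983.75
Failure-to-pay penalty: 12 × 2.25% × €4,170,850.00 = €1,126,129.50
Interest: €4,170,850.00 × ((1 + 0.014)^12 − 1) = €4,170,850.00 × 0.1815591… = €757,255.8928…
Total = €4,170,850.00 + €2,273,113.2500 + €757,255.8928… = €7,201,219.14

€7,201,219.14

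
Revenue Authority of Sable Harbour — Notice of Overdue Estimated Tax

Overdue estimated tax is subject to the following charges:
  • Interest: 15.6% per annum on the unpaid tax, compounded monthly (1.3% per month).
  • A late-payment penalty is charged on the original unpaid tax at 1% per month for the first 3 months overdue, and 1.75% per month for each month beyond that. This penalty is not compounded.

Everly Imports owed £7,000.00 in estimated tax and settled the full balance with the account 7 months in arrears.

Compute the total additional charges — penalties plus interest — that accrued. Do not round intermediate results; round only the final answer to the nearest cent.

Penalty, months 1–3: 3 × 1% × £7,000.00 = £210.00
Penalty, months 4–7: 4 × 1.75% × £7,000.00 = £490.00
Interest: £7,000.00 × ((1 + 0.013)^7 − 1) = £7,000.00 × 0.0946269… = £662.3883…
Penalties + interest = £700.0000 + £662.3883… = £1,362.39

£1,362.39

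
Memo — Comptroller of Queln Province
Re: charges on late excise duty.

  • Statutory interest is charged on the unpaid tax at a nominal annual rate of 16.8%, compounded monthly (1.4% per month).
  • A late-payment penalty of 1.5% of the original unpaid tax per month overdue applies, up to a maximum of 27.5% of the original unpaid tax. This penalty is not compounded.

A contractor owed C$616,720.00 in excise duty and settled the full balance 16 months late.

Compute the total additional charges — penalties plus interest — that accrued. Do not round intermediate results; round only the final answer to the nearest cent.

C$301,655.62

Penalty: 16 × 1.5% × C$616,720.00 = C$148,012.80 (below the 27.5% cap of C$169,598.00)
Interest: C$616,720.00 × ((1 + 0.014)^16 − 1) = C$616,720.00 × 0.2491290… = C$153,642.8171…
Penalties + interest = C$148,012.8000 + C$153,642.8171… = C$301,655.62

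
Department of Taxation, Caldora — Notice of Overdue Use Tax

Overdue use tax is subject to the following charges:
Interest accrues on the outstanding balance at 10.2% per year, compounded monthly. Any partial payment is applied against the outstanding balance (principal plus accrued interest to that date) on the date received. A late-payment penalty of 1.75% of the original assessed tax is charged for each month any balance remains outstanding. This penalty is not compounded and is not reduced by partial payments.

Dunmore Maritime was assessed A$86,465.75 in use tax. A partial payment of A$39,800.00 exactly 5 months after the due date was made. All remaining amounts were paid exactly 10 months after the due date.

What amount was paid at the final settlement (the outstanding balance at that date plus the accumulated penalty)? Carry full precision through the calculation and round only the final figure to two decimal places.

A$67,713.93

Monthly rate = 10.2% ÷ 12 = 0.85%
Balance at month 5: A$86,465.7500 × (1 + 0.0085)^5 = A$90,203.5491…
After A$39,800.00 payment: A$90,203.5491… − A$39,800.00 = A$50,403.5491…
Balance at month 10: A$50,403.5491… × (1 + 0.0085)^5 = A$52,582.4274…
Penalty: 10 × 1.75% × A$86,465.75 = A$15,131.51…
Final settlement = outstanding balance + penalty = A$52,582.4274… + A$15,131.51… = A$67,713.93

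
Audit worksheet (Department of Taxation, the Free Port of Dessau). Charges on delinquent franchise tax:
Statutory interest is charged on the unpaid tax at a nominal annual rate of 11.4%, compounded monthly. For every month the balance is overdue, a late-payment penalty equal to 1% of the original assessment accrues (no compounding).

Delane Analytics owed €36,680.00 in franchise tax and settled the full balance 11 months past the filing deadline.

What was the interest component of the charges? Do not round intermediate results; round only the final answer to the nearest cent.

Interest (11.4%/yr ÷ 12 = 0.95%/month): €36,680.00 × ((1 + 0.0095)^11 − 1) = €4,020.4193…

€4,020.42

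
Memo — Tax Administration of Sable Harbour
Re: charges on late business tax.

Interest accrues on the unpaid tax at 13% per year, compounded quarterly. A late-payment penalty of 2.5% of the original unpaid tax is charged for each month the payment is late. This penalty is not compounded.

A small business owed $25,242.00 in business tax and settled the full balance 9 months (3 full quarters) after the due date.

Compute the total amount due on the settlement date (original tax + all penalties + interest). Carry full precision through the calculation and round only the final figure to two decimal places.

Late-payment penalty: 9 × 2.5% × $25,242.00 = $5,679.45
Interest (13%/yr ÷ 4 = 3.25%/quarter): $25,242.00 × ((1 + 0.0325)^3 − 1) = $2,541.9471…
Total = $25,242.00 + $5,679.4500 + $2,541.9471… = $33,463.40

$33,463.40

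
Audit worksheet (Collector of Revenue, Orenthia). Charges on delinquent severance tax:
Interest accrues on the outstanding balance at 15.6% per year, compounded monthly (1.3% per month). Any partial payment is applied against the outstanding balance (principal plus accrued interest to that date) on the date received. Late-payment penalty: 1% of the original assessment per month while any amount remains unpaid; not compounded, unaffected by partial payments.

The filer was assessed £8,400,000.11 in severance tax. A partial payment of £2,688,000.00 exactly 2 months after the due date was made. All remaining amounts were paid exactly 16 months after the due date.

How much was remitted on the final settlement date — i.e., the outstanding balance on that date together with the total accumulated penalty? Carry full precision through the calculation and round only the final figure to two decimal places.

Balance at month 2: £8,400,000.1100 × (1 + 0.013)^2 = £8,619,819.7129…
After £2,688,000.00 payment: £8,619,819.7129… − £2,688,000.00 = £5,931,819.7129…
Balance at month 16: £5,931,819.7129… × (1 + 0.013)^14 = £7,107,554.1644…
Penalty: 16 × 1% × £8,400,000.11 = £1,344,000.02…
Final settlement = outstanding balance + penalty = £7,107,554.1644… + £1,344,000.02… = £8,451,554.18

£8,451,554.18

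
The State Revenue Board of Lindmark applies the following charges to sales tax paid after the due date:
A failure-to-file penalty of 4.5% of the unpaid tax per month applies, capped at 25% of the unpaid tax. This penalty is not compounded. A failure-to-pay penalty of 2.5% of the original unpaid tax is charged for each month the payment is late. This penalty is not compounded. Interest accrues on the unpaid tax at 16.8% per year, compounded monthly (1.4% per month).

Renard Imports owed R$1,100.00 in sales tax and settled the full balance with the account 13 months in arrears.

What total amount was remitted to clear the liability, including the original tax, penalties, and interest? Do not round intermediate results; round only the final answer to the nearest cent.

Failure-to-file: 13 × 4.5% × R$1,100.00 = R$643.50, capped at 25% × R$1,100.00 = R$275.00
Failure-to-pay penalty = 2.5% × R$1,100.00 × 13 mo = R$357.50
Interest: R$1,100.00 × ((1 + 0.014)^13 − 1) = R$1,100.00 × 0.1981010… = R$217.9111…
Total = R$1,100.00 + R$632.5000 + R$217.9111… = R$1,950.41

R$1,950.41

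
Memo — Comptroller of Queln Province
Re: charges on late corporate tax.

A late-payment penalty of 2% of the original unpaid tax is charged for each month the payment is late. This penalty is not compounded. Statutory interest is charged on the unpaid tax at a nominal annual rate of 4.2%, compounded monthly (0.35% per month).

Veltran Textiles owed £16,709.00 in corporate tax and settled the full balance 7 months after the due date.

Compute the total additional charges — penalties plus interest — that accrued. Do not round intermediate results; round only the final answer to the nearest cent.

Late-payment penalty: 7 × 2% × £16,709.00 = £2,339.26
Interest: £16,709.00 × ((1 + 0.0035)^7 − 1) = £16,709.00 × 0.0247588… = £413.6941…
Penalties + interest = £2,339.2600 + £413.6941… = £2,752.95

£2,752.95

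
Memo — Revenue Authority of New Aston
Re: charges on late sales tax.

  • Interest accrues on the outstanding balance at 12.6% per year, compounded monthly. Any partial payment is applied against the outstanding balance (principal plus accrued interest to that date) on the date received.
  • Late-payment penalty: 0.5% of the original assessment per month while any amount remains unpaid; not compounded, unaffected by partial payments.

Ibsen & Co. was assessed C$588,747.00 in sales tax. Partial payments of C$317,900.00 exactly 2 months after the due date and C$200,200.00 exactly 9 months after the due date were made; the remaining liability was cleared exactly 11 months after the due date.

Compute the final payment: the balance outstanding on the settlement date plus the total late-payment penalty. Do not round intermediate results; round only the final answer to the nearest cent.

C$139,152.26

Monthly rate = 12.6% ÷ 12 = 1.05%
Balance at month 2: C$588,747.0000 × (1 + 0.0105)^2 = C$601,175.5964…
After C$317,900.00 payment: C$601,175.5964… − C$317,900.00 = C$283,275.5964…
Balance at month 9: C$283,275.5964… × (1 + 0.0105)^7 = C$304,763.8052…
After C$200,200.00 payment: C$304,763.8052… − C$200,200.00 = C$104,563.8052…
Balance at month 11: C$104,563.8052… × (1 + 0.0105)^2 = C$106,771.1733…
Penalty: 11 × 0.5% × C$588,747.00 = C$32,381.09…
Final settlement = outstanding balance + penalty = C$106,771.1733… + C$32,381.09… = C$139,152.26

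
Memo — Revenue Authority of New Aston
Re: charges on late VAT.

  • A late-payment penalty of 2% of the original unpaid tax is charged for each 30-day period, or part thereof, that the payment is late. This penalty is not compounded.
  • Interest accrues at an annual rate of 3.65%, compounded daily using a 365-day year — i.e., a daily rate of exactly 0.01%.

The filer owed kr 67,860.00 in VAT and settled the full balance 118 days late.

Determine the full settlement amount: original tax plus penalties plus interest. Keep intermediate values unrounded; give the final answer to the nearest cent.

Penalty periods: ⌈118/30⌉ = 4; penalty = 4 × 2% × kr 67,860.00 = kr 5,428.80
Interest: kr 67,860.00 × ((1 + 0.0001)^118 − 1) = kr 67,860.00 × 0.01186930… = kr 805.4505…
Total = kr 67,860.00 + kr 5,428.8000 + kr 805.4505… = kr 74,094.25

kr 74,094.25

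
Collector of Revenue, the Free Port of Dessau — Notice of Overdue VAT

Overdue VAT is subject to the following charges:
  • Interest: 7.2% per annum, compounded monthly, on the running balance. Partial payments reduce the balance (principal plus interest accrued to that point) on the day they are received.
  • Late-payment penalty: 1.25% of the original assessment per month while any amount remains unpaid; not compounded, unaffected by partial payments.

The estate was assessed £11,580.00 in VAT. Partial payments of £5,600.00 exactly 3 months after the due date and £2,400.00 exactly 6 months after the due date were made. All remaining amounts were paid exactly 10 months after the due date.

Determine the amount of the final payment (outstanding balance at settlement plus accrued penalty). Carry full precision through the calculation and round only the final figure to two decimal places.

Monthly rate = 7.2% ÷ 12 = 0.6%
Balance at month 3: £11,580.0000 × (1 + 0.006)^3 = £11,789.6931…
After £5,600.00 payment: £11,789.6931… − £5,600.00 = £6,189.6931…
Balance at month 6: £6,189.6931… × (1 + 0.006)^3 = £6,301.7774…
After £2,400.00 payment: £6,301.7774… − £2,400.00 = £3,901.7774…
Balance at month 10: £3,901.7774… × (1 + 0.006)^4 = £3,996.2663…
Penalty: 10 × 1.25% × £11,580.00 = £1,447.50
Final settlement = outstanding balance + penalty = £3,996.2663… + £1,447.50 = £5,443.77

£5,443.77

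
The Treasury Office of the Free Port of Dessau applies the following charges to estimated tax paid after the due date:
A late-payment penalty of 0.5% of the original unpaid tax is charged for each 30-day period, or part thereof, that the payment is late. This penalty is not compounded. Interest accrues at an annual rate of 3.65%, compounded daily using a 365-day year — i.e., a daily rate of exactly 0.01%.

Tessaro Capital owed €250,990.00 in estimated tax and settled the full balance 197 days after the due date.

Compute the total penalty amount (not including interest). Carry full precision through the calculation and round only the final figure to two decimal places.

Penalty periods: ⌈197/30⌉ = 7; penalty = 7 × 0.5% × €250,990.00 = €8,784.65

€8,784.65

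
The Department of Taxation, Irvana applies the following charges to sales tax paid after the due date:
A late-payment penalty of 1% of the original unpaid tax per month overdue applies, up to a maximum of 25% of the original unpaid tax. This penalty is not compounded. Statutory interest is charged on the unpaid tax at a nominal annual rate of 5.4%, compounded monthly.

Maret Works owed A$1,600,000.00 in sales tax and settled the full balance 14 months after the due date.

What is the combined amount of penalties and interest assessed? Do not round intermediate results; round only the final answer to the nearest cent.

A$327,802.13

Penalty: 14 × 1% × A$1,600,000.00 = A$224,000.00 (below the 25% cap of A$400,000.00)
Interest (5.4%/yr ÷ 12 = 0.45%/month): A$1,600,000.00 × ((1 + 0.0045)^14 − 1) = A$103,802.1339…
Penalties + interest = A$224,000.0000 + A$103,802.1339… = A$327,802.13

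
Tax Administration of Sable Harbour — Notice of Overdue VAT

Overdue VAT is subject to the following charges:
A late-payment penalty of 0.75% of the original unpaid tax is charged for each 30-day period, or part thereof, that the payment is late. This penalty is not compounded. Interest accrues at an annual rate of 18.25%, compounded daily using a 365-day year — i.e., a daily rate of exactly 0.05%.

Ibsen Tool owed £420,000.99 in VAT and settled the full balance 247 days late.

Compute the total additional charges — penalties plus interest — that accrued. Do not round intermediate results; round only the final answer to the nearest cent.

£83,544.53

Penalty periods: ⌈247/30⌉ = 9; penalty = 9 × 0.75% × £420,000.99 = £28,350.07…
Interest: £420,000.99 × ((1 + 0.0005)^247 − 1) = £420,000.99 × 0.13141508… = £55,194.4650…
Penalties + interest = £28,350.0668… + £55,194.4650… = £83,544.53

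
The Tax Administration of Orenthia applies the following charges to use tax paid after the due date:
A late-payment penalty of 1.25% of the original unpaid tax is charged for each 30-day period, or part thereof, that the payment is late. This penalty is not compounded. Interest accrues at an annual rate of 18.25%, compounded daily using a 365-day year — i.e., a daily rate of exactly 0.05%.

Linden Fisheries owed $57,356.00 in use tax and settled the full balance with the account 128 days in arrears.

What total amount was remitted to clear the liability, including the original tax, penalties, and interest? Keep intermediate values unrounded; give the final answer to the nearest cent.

Penalty periods: ⌈128/30⌉ = 5; penalty = 5 × 1.25% × $57,356.00 = $3,584.75
Interest: $57,356.00 × ((1 + 0.0005)^128 − 1) = $57,356.00 × 0.06607535… = $3,789.8176…
Total = $57,356.00 + $3,584.7500 + $3,789.8176… = $64,730.57

$64,730.57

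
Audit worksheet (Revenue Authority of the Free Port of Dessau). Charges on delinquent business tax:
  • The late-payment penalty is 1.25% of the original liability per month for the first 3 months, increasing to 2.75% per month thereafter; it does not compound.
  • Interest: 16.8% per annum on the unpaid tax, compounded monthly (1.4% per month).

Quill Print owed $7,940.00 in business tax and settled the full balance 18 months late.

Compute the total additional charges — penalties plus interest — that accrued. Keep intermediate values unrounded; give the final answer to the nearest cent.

Penalty, months 1–3: 3 × 1.25% × $7,940.00 = $297.75
Penalty, months 4–18: 15 × 2.75% × $7,940.00 = $3,275.25
Interest: $7,940.00 × ((1 + 0.014)^18 − 1) = $7,940.00 × 0.2843494… = $2,257.7343…
Penalties + interest = $3,573.0000 + $2,257.7343… = $5,830.73

$5,830.73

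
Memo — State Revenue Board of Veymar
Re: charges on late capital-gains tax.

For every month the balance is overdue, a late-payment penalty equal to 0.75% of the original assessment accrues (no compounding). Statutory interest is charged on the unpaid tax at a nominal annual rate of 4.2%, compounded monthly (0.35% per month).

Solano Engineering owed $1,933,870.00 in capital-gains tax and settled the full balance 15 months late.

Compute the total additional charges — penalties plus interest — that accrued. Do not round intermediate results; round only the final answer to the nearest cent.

Late-payment penalty = 0.75% × $1,933,870.00 × 15 mo = $217,560.38…
Interest: $1,933,870.00 × ((1 + 0.0035)^15 − 1) = $1,933,870.00 × 0.0538060… = $104,053.7407…
Penalties + interest = $217,560.3750 + $104,053.7407… = $321,614.12

$321,614.12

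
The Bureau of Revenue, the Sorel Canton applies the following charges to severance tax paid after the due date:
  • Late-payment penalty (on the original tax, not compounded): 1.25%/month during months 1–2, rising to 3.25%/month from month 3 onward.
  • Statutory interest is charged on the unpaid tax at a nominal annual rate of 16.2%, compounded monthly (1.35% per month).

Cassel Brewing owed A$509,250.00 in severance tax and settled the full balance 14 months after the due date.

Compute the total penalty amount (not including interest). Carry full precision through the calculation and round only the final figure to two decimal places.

A$211,338.75

Penalty, months 1–2: 2 × 1.25% × A$509,250.00 = A$12,731.25
Penalty, months 3–14: 12 × 3.25% × A$509,250.00 = A$198,607.50
Total penalty = A$12,731.25 + A$198,607.50 = A$211,338.75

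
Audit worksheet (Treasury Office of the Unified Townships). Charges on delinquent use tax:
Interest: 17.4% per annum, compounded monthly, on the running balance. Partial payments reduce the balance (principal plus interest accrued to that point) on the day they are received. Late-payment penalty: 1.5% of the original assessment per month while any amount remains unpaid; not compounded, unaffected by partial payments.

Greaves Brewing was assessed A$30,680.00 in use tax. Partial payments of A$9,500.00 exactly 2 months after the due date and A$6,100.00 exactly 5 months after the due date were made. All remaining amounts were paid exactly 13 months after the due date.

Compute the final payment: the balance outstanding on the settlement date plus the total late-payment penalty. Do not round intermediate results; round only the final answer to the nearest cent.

Monthly rate = 17.4% ÷ 12 = 1.45%
Balance at month 2: A$30,680.0000 × (1 + 0.0145)^2 = A$31,576.1705…
After A$9,500.00 payment: A$31,576.1705… − A$9,500.00 = A$22,076.1705…
Balance at month 5: A$22,076.1705… × (1 + 0.0145)^3 = A$23,050.4757…
After A$6,100.00 payment: A$23,050.4757… − A$6,100.00 = A$16,950.4757…
Balance at month 13: A$16,950.4757… × (1 + 0.0145)^8 = A$19,019.4653…
Penalty: 13 × 1.5% × A$30,680.00 = A$5,982.60
Final settlement = outstanding balance + penalty = A$19,019.4653… + A$5,982.60 = A$25,002.07

A$25,002.07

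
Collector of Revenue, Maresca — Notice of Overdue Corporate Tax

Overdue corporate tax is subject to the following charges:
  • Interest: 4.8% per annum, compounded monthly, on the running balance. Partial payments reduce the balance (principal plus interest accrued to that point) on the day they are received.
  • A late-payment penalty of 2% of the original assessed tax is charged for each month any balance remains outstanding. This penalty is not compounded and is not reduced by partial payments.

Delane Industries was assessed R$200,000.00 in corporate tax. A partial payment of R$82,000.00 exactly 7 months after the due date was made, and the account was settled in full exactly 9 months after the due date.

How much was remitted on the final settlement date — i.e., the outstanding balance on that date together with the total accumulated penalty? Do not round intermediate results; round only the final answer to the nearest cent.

Monthly rate = 4.8% ÷ 12 = 0.4%
Balance at month 7: R$200,000.0000 × (1 + 0.004)^7 = R$205,667.6498…
After R$82,000.00 payment: R$205,667.6498… − R$82,000.00 = R$123,667.6498…
Balance at month 9: R$123,667.6498… × (1 + 0.004)^2 = R$124,658.9697…
Penalty: 9 × 2% × R$200,000.00 = R$36,000.00
Final settlement = outstanding balance + penalty = R$124,658.9697… + R$36,000.00 = R$160,658.97

R$160,658.97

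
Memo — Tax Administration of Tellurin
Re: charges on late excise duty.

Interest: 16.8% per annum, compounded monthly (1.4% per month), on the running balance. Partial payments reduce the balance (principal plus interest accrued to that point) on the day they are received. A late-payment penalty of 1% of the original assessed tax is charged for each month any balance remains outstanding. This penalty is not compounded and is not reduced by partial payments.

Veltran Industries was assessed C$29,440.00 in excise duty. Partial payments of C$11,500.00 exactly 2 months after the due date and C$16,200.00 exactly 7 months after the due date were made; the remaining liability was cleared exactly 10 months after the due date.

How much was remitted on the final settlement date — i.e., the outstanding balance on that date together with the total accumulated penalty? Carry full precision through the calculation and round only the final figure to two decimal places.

C$7,032.32

Balance at month 2: C$29,440.0000 × (1 + 0.014)^2 = C$30,270.0902…
After C$11,500.00 payment: C$30,270.0902… − C$11,500.00 = C$18,770.0902…
Balance at month 7: C$18,770.0902… × (1 + 0.014)^5 = C$20,121.3046…
After C$16,200.00 payment: C$20,121.3046… − C$16,200.00 = C$3,921.3046…
Balance at month 10: C$3,921.3046… × (1 + 0.014)^3 = C$4,088.3159…
Penalty: 10 × 1% × C$29,440.00 = C$2,944.00
Final settlement = outstanding balance + penalty = C$4,088.3159… + C$2,944.00 = C$7,032.32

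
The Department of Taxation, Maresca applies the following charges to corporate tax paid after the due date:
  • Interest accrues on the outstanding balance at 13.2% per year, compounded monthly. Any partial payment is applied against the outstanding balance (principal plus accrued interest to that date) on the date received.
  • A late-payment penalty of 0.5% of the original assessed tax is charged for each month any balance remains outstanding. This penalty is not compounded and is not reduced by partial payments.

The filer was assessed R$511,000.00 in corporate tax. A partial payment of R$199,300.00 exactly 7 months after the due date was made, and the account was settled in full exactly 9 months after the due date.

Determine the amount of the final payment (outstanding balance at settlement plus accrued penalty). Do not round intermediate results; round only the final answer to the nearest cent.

Monthly rate = 13.2% ÷ 12 = 1.1%
Balance at month 7: R$511,000.0000 × (1 + 0.011)^7 = R$551,669.5195…
After R$199,300.00 payment: R$551,669.5195… − R$199,300.00 = R$352,369.5195…
Balance at month 9: R$352,369.5195… × (1 + 0.011)^2 = R$360,164.2857…
Penalty: 9 × 0.5% × R$511,000.00 = R$22,995.00
Final settlement = outstanding balance + penalty = R$360,164.2857… + R$22,995.00 = R$383,159.29

R$383,159.29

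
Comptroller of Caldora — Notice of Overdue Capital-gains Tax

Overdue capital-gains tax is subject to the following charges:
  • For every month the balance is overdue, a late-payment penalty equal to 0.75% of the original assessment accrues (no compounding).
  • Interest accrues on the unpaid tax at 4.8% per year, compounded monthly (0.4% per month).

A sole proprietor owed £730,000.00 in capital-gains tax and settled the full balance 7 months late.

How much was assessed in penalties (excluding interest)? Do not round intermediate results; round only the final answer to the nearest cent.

Late-payment penalty: 7 × 0.75% × £730,000.00 = £38,325.00

£38,325.00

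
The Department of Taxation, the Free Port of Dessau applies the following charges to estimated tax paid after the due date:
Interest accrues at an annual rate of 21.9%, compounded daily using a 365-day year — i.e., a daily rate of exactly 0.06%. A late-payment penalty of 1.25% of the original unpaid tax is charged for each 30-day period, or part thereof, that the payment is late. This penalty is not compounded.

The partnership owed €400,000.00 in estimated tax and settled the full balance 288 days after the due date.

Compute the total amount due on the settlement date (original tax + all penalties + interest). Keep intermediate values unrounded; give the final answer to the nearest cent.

Penalty periods: ⌈288/30⌉ = 10; penalty = 10 × 1.25% × €400,000.00 = €50,000.00
Interest: €400,000.00 × ((1 + 0.0006)^288 − 1) = €400,000.00 × 0.18856676… = €75,426.7054…
Total = €400,000.00 + €50,000.0000 + €75,426.7054… = €525,426.71

€525,426.71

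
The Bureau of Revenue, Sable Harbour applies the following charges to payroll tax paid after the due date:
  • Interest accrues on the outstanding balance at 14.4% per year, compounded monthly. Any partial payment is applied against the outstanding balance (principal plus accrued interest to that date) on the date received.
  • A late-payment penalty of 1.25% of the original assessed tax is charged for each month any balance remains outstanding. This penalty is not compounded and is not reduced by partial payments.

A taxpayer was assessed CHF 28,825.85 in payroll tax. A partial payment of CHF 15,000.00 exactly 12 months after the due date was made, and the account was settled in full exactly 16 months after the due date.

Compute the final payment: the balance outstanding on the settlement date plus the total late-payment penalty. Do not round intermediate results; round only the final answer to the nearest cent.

Monthly rate = 14.4% ÷ 12 = 1.2%
Balance at month 12: CHF 28,825.8500 × (1 + 0.012)^12 = CHF 33,261.9934…
After CHF 15,000.00 payment: CHF 33,261.9934… − CHF 15,000.00 = CHF 18,261.9934…
Balance at month 16: CHF 18,261.9934… × (1 + 0.012)^4 = CHF 19,154.4740…
Penalty: 16 × 1.25% × CHF 28,825.85 = CHF 5,765.17
Final settlement = outstanding balance + penalty = CHF 19,154.4740… + CHF 5,765.17 = CHF 24,919.64

CHF 24,919.64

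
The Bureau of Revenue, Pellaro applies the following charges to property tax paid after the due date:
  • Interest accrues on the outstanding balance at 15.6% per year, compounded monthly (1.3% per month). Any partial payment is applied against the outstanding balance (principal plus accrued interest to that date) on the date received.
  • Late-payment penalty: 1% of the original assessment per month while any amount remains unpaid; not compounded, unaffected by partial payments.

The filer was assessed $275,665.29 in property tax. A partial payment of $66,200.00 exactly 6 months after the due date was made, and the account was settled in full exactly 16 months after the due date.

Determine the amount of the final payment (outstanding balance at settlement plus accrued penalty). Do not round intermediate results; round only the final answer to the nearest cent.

Balance at month 6: $275,665.2900 × (1 + 0.013)^6 = $297,878.2256…
After $66,200.00 payment: $297,878.2256… − $66,200.00 = $231,678.2256…
Balance at month 16: $231,678.2256… × (1 + 0.013)^10 = $263,620.7989…
Penalty: 16 × 1% × $275,665.29 = $44,106.45…
Final settlement = outstanding balance + penalty = $263,620.7989… + $44,106.45… = $307,727.25

$307,727.25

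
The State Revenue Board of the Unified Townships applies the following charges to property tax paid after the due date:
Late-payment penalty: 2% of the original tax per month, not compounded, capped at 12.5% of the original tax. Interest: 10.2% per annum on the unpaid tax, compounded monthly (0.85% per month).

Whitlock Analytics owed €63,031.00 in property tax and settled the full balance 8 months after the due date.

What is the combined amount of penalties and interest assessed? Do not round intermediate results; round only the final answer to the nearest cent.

€12,294.69

Penalty (uncapped): 8 × 2% × €63,031.00 = €10,084.96; cap = 12.5% × €63,031.00 = €7,878.88… → penalty = €7,878.88…
Interest: €63,031.00 × ((1 + 0.0085)^8 − 1) = €63,031.00 × 0.0700578… = €4,415.8106…
Penalties + interest = €7,878.8750 + €4,415.8106… = €12,294.69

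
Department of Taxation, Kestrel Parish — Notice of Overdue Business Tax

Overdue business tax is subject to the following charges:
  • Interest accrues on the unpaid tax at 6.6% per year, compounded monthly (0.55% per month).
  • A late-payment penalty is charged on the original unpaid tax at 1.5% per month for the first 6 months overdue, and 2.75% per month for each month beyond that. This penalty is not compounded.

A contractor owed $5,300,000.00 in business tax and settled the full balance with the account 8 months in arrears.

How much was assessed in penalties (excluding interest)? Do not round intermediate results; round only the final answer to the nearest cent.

Penalty, months 1–6: 6 × 1.5% × $5,300,000.00 = $477,000.00
Penalty, months 7–8: 2 × 2.75% × $5,300,000.00 = $291,500.00
Total penalty = $477,000.00 + $291,500.00 = $768,500.00

$768,500.00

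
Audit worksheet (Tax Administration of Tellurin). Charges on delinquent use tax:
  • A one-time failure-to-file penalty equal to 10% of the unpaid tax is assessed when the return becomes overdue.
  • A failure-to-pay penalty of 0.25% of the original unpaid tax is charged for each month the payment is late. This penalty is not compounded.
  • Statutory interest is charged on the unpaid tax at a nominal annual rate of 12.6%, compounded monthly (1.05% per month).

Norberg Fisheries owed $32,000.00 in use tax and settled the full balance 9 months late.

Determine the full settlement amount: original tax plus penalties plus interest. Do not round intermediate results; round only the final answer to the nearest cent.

Failure-to-file penalty: 10% × $32,000.00 = $3,200.00
Failure-to-pay penalty = 0.25% × $32,000.00 × 9 mo = $720.00
Interest: $32,000.00 × ((1 + 0.0105)^9 − 1) = $32,000.00 × 0.0985678… = $3,154.1692…
Total = $32,000.00 + $3,920.0000 + $3,154.1692… = $39,074.17

$39,074.17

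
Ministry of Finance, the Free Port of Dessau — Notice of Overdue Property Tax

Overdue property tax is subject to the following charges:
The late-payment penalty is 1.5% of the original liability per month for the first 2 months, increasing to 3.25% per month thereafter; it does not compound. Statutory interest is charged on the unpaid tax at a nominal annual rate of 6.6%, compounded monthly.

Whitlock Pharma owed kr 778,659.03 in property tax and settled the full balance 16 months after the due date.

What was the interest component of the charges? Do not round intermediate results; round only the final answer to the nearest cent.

kr 71,422.39

Interest (6.6%/yr ÷ 12 = 0.55%/month): kr 778,659.03 × ((1 + 0.0055)^16 − 1) = kr 71,422.3887…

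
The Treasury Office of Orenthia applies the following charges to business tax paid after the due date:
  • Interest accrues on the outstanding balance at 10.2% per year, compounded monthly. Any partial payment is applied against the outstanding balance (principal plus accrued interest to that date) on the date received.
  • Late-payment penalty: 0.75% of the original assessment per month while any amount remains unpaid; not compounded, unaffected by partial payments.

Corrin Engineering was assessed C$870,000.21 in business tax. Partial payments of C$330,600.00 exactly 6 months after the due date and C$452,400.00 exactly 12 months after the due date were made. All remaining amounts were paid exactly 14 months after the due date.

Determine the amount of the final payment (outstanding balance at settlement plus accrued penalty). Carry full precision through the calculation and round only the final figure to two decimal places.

C$256,914.82

Monthly rate = 10.2% ÷ 12 = 0.85%
Balance at month 6: C$870,000.2100 × (1 + 0.0085)^6 = C$915,323.8376…
After C$330,600.00 payment: C$915,323.8376… − C$330,600.00 = C$584,723.8376…
Balance at month 12: C$584,723.8376… × (1 + 0.0085)^6 = C$615,185.6756…
After C$452,400.00 payment: C$615,185.6756… − C$452,400.00 = C$162,785.6756…
Balance at month 14: C$162,785.6756… × (1 + 0.0085)^2 = C$165,564.7933…
Penalty: 14 × 0.75% × C$870,000.21 = C$91,350.02…
Final settlement = outstanding balance + penalty = C$165,564.7933… + C$91,350.02… = C$256,914.82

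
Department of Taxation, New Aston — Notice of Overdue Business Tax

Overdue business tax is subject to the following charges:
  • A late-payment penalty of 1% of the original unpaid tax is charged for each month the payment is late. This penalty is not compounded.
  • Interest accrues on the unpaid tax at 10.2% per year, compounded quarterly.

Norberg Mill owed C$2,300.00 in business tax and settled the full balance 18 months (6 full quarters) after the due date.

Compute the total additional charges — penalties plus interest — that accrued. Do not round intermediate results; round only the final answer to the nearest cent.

C$789.11

Late-payment penalty = 1% × C$2,300.00 × 18 mo = C$414.00
Interest (10.2%/yr ÷ 4 = 2.55%/quarter): C$2,300.00 × ((1 + 0.0255)^6 − 1) = C$375.1111…
Penalties + interest = C$414.0000 + C$375.1111… = C$789.11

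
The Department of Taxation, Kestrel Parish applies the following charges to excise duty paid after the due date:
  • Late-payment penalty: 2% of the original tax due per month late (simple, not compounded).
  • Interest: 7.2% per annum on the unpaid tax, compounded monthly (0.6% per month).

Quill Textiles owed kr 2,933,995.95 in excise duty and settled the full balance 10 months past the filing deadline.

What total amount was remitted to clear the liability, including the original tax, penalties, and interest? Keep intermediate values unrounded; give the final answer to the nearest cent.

Late-payment penalty = 2% × kr 2,933,995.95 × 10 mo = kr 586,799.19
Interest: kr 2,933,995.95 × ((1 + 0.006)^10 − 1) = kr 2,933,995.95 × 0.0616462… = kr 180,869.6839…
Total = kr 2,933,995.95 + kr 586,799.1900 + kr 180,869.6839… = kr 3,701,664.82

kr 3,701,664.82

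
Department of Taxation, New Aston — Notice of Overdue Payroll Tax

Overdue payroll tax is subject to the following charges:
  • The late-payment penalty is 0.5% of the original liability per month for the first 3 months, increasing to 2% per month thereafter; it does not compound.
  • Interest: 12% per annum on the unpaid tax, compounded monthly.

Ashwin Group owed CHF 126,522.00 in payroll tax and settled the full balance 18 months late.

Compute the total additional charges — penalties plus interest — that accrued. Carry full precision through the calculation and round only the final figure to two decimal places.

CHF 64,671.40

Penalty, months 1–3: 3 × 0.5% × CHF 126,522.00 = CHF 1,897.83
Penalty, months 4–18: 15 × 2% × CHF 126,522.00 = CHF 37,956.60
Interest (12%/yr ÷ 12 = 1%/month): CHF 126,522.00 × ((1 + 0.01)^18 − 1) = CHF 24,816.9709…
Penalties + interest = CHF 39,854.4300 + CHF 24,816.9709… = CHF 64,671.40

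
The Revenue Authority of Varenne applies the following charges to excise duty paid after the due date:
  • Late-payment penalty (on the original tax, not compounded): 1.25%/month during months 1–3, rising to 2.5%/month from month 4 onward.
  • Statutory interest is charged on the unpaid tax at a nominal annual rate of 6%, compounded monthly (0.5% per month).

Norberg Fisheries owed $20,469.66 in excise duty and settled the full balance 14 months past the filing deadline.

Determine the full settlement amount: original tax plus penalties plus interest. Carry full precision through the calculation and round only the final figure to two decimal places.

Penalty, months 1–3: 3 × 1.25% × $20,469.66 = $767.61…
Penalty, months 4–14: 11 × 2.5% × $20,469.66 = $5,629.16…
Interest: $20,469.66 × ((1 + 0.005)^14 − 1) = $20,469.66 × 0.0723211… = $1,480.3890…
Total = $20,469.66 + $6,396.7688… + $1,480.3890… = $28,346.82

$28,346.82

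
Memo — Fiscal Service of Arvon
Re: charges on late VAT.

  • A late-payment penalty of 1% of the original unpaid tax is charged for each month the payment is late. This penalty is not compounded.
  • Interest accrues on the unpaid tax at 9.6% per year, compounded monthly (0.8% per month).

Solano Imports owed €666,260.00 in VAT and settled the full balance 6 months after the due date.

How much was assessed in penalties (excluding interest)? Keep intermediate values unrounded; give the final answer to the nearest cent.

Late-payment penalty: 6 × 1% × €666,260.00 = €39,975.60

€39,975.60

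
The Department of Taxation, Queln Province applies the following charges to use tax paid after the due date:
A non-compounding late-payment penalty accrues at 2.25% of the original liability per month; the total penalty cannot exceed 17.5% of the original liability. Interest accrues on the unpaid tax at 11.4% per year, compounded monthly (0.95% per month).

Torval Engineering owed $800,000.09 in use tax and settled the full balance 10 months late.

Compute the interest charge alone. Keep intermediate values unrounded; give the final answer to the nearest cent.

$79,332.70

Interest: $800,000.09 × ((1 + 0.0095)^10 − 1) = $800,000.09 × 0.0991659… = $79,332.7010…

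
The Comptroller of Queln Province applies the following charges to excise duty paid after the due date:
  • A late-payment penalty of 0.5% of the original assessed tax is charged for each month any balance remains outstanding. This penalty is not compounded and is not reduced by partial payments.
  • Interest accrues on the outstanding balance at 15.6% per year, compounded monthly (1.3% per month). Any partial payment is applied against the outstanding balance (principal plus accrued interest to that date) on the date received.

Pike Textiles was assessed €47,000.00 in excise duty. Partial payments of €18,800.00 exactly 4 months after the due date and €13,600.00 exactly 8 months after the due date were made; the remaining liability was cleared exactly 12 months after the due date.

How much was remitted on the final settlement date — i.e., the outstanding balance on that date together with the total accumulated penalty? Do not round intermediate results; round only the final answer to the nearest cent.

€22,532.01

Balance at month 4: €47,000.0000 × (1 + 0.013)^4 = €49,492.0724…
After €18,800.00 payment: €49,492.0724… − €18,800.00 = €30,692.0724…
Balance at month 8: €30,692.0724… × (1 + 0.013)^4 = €32,319.4525…
After €13,600.00 payment: €32,319.4525… − €13,600.00 = €18,719.4525…
Balance at month 12: €18,719.4525… × (1 + 0.013)^4 = €19,712.0106…
Penalty: 12 × 0.5% × €47,000.00 = €2,820.00
Final settlement = outstanding balance + penalty = €19,712.0106… + €2,820.00 = €22,532.01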